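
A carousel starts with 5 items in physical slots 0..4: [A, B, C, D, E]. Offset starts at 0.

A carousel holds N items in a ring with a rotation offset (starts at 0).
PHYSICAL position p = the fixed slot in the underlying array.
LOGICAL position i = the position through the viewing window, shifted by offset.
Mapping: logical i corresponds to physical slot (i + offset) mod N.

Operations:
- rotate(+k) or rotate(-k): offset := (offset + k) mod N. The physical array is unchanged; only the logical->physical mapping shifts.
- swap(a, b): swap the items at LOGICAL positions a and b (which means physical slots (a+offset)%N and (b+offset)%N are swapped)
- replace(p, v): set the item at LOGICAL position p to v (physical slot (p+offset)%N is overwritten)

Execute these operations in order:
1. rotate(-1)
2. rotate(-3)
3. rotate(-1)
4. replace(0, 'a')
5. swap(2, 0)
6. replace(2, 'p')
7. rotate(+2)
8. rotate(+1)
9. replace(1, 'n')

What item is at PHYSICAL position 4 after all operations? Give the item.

Answer: n

Derivation:
After op 1 (rotate(-1)): offset=4, physical=[A,B,C,D,E], logical=[E,A,B,C,D]
After op 2 (rotate(-3)): offset=1, physical=[A,B,C,D,E], logical=[B,C,D,E,A]
After op 3 (rotate(-1)): offset=0, physical=[A,B,C,D,E], logical=[A,B,C,D,E]
After op 4 (replace(0, 'a')): offset=0, physical=[a,B,C,D,E], logical=[a,B,C,D,E]
After op 5 (swap(2, 0)): offset=0, physical=[C,B,a,D,E], logical=[C,B,a,D,E]
After op 6 (replace(2, 'p')): offset=0, physical=[C,B,p,D,E], logical=[C,B,p,D,E]
After op 7 (rotate(+2)): offset=2, physical=[C,B,p,D,E], logical=[p,D,E,C,B]
After op 8 (rotate(+1)): offset=3, physical=[C,B,p,D,E], logical=[D,E,C,B,p]
After op 9 (replace(1, 'n')): offset=3, physical=[C,B,p,D,n], logical=[D,n,C,B,p]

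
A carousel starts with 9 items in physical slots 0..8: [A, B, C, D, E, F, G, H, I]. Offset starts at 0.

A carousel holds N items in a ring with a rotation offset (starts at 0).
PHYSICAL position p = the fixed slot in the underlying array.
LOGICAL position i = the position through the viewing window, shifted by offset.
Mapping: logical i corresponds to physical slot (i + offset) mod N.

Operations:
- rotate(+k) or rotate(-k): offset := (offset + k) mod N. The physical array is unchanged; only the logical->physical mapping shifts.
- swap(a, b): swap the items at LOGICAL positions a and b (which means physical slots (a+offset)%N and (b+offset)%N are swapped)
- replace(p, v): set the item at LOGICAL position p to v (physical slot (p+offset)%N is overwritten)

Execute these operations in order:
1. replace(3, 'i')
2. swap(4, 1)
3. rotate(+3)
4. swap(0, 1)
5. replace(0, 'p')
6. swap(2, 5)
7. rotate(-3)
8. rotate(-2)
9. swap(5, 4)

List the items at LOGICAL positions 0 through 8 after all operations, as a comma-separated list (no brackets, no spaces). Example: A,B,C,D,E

Answer: H,F,A,E,p,C,i,I,G

Derivation:
After op 1 (replace(3, 'i')): offset=0, physical=[A,B,C,i,E,F,G,H,I], logical=[A,B,C,i,E,F,G,H,I]
After op 2 (swap(4, 1)): offset=0, physical=[A,E,C,i,B,F,G,H,I], logical=[A,E,C,i,B,F,G,H,I]
After op 3 (rotate(+3)): offset=3, physical=[A,E,C,i,B,F,G,H,I], logical=[i,B,F,G,H,I,A,E,C]
After op 4 (swap(0, 1)): offset=3, physical=[A,E,C,B,i,F,G,H,I], logical=[B,i,F,G,H,I,A,E,C]
After op 5 (replace(0, 'p')): offset=3, physical=[A,E,C,p,i,F,G,H,I], logical=[p,i,F,G,H,I,A,E,C]
After op 6 (swap(2, 5)): offset=3, physical=[A,E,C,p,i,I,G,H,F], logical=[p,i,I,G,H,F,A,E,C]
After op 7 (rotate(-3)): offset=0, physical=[A,E,C,p,i,I,G,H,F], logical=[A,E,C,p,i,I,G,H,F]
After op 8 (rotate(-2)): offset=7, physical=[A,E,C,p,i,I,G,H,F], logical=[H,F,A,E,C,p,i,I,G]
After op 9 (swap(5, 4)): offset=7, physical=[A,E,p,C,i,I,G,H,F], logical=[H,F,A,E,p,C,i,I,G]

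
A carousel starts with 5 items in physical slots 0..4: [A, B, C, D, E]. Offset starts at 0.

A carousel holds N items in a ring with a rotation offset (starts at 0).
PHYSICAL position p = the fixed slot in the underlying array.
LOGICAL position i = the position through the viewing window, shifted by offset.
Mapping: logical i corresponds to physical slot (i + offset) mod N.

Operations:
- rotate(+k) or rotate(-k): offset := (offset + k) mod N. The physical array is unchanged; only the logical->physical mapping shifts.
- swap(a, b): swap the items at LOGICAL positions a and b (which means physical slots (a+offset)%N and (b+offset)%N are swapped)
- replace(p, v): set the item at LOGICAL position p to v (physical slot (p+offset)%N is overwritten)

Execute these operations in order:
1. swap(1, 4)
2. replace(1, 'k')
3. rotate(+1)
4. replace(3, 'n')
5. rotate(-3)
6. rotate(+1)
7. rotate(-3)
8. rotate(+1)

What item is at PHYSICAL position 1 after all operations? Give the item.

After op 1 (swap(1, 4)): offset=0, physical=[A,E,C,D,B], logical=[A,E,C,D,B]
After op 2 (replace(1, 'k')): offset=0, physical=[A,k,C,D,B], logical=[A,k,C,D,B]
After op 3 (rotate(+1)): offset=1, physical=[A,k,C,D,B], logical=[k,C,D,B,A]
After op 4 (replace(3, 'n')): offset=1, physical=[A,k,C,D,n], logical=[k,C,D,n,A]
After op 5 (rotate(-3)): offset=3, physical=[A,k,C,D,n], logical=[D,n,A,k,C]
After op 6 (rotate(+1)): offset=4, physical=[A,k,C,D,n], logical=[n,A,k,C,D]
After op 7 (rotate(-3)): offset=1, physical=[A,k,C,D,n], logical=[k,C,D,n,A]
After op 8 (rotate(+1)): offset=2, physical=[A,k,C,D,n], logical=[C,D,n,A,k]

Answer: k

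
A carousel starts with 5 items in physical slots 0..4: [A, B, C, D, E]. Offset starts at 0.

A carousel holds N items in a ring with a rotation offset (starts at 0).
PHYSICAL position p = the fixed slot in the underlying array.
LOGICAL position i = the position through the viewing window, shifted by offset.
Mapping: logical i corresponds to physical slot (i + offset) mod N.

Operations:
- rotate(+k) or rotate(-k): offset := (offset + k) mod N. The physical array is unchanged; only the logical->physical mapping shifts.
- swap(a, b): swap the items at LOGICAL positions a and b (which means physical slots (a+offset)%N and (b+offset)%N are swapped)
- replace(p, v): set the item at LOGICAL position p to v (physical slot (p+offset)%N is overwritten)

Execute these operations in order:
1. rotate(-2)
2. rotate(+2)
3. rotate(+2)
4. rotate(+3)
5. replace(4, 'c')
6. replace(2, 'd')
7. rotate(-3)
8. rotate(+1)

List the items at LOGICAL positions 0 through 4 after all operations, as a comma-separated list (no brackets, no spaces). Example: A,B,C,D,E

After op 1 (rotate(-2)): offset=3, physical=[A,B,C,D,E], logical=[D,E,A,B,C]
After op 2 (rotate(+2)): offset=0, physical=[A,B,C,D,E], logical=[A,B,C,D,E]
After op 3 (rotate(+2)): offset=2, physical=[A,B,C,D,E], logical=[C,D,E,A,B]
After op 4 (rotate(+3)): offset=0, physical=[A,B,C,D,E], logical=[A,B,C,D,E]
After op 5 (replace(4, 'c')): offset=0, physical=[A,B,C,D,c], logical=[A,B,C,D,c]
After op 6 (replace(2, 'd')): offset=0, physical=[A,B,d,D,c], logical=[A,B,d,D,c]
After op 7 (rotate(-3)): offset=2, physical=[A,B,d,D,c], logical=[d,D,c,A,B]
After op 8 (rotate(+1)): offset=3, physical=[A,B,d,D,c], logical=[D,c,A,B,d]

Answer: D,c,A,B,d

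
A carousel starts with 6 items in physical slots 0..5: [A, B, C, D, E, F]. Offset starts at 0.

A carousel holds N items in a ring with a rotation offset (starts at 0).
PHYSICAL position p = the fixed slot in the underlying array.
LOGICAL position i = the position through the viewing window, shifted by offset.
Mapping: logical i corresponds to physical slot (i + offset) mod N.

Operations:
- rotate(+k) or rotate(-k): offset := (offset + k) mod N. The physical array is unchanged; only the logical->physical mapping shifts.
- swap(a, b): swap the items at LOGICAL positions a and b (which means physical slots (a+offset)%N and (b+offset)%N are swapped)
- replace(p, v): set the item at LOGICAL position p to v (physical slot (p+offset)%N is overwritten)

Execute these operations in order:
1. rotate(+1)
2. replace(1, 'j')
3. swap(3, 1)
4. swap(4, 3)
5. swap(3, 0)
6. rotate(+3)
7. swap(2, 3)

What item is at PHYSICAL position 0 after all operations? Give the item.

After op 1 (rotate(+1)): offset=1, physical=[A,B,C,D,E,F], logical=[B,C,D,E,F,A]
After op 2 (replace(1, 'j')): offset=1, physical=[A,B,j,D,E,F], logical=[B,j,D,E,F,A]
After op 3 (swap(3, 1)): offset=1, physical=[A,B,E,D,j,F], logical=[B,E,D,j,F,A]
After op 4 (swap(4, 3)): offset=1, physical=[A,B,E,D,F,j], logical=[B,E,D,F,j,A]
After op 5 (swap(3, 0)): offset=1, physical=[A,F,E,D,B,j], logical=[F,E,D,B,j,A]
After op 6 (rotate(+3)): offset=4, physical=[A,F,E,D,B,j], logical=[B,j,A,F,E,D]
After op 7 (swap(2, 3)): offset=4, physical=[F,A,E,D,B,j], logical=[B,j,F,A,E,D]

Answer: F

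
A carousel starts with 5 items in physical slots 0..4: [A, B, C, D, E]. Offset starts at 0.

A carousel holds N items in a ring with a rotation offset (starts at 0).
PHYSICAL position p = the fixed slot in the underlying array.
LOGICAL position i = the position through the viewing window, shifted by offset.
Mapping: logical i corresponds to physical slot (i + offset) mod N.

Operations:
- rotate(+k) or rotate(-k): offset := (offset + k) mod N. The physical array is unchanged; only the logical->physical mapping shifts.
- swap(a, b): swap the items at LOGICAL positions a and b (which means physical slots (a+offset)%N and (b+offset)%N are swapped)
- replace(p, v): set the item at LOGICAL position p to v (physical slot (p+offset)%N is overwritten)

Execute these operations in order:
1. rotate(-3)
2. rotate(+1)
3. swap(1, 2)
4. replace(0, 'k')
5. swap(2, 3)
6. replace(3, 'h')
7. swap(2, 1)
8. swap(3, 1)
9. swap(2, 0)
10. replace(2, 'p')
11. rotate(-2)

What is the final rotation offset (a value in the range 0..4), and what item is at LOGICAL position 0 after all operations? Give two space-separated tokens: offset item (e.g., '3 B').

After op 1 (rotate(-3)): offset=2, physical=[A,B,C,D,E], logical=[C,D,E,A,B]
After op 2 (rotate(+1)): offset=3, physical=[A,B,C,D,E], logical=[D,E,A,B,C]
After op 3 (swap(1, 2)): offset=3, physical=[E,B,C,D,A], logical=[D,A,E,B,C]
After op 4 (replace(0, 'k')): offset=3, physical=[E,B,C,k,A], logical=[k,A,E,B,C]
After op 5 (swap(2, 3)): offset=3, physical=[B,E,C,k,A], logical=[k,A,B,E,C]
After op 6 (replace(3, 'h')): offset=3, physical=[B,h,C,k,A], logical=[k,A,B,h,C]
After op 7 (swap(2, 1)): offset=3, physical=[A,h,C,k,B], logical=[k,B,A,h,C]
After op 8 (swap(3, 1)): offset=3, physical=[A,B,C,k,h], logical=[k,h,A,B,C]
After op 9 (swap(2, 0)): offset=3, physical=[k,B,C,A,h], logical=[A,h,k,B,C]
After op 10 (replace(2, 'p')): offset=3, physical=[p,B,C,A,h], logical=[A,h,p,B,C]
After op 11 (rotate(-2)): offset=1, physical=[p,B,C,A,h], logical=[B,C,A,h,p]

Answer: 1 B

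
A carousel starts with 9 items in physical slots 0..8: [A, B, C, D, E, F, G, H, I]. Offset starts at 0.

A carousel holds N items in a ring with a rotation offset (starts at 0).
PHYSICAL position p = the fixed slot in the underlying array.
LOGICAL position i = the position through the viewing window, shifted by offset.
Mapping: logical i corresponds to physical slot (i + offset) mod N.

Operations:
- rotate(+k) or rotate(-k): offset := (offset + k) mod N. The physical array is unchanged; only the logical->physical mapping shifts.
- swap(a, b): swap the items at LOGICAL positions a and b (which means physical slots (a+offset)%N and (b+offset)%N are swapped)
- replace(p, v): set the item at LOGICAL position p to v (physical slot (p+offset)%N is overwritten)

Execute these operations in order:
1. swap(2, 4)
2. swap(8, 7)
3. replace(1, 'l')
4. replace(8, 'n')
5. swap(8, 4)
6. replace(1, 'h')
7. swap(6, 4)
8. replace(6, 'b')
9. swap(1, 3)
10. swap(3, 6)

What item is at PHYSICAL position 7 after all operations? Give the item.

Answer: I

Derivation:
After op 1 (swap(2, 4)): offset=0, physical=[A,B,E,D,C,F,G,H,I], logical=[A,B,E,D,C,F,G,H,I]
After op 2 (swap(8, 7)): offset=0, physical=[A,B,E,D,C,F,G,I,H], logical=[A,B,E,D,C,F,G,I,H]
After op 3 (replace(1, 'l')): offset=0, physical=[A,l,E,D,C,F,G,I,H], logical=[A,l,E,D,C,F,G,I,H]
After op 4 (replace(8, 'n')): offset=0, physical=[A,l,E,D,C,F,G,I,n], logical=[A,l,E,D,C,F,G,I,n]
After op 5 (swap(8, 4)): offset=0, physical=[A,l,E,D,n,F,G,I,C], logical=[A,l,E,D,n,F,G,I,C]
After op 6 (replace(1, 'h')): offset=0, physical=[A,h,E,D,n,F,G,I,C], logical=[A,h,E,D,n,F,G,I,C]
After op 7 (swap(6, 4)): offset=0, physical=[A,h,E,D,G,F,n,I,C], logical=[A,h,E,D,G,F,n,I,C]
After op 8 (replace(6, 'b')): offset=0, physical=[A,h,E,D,G,F,b,I,C], logical=[A,h,E,D,G,F,b,I,C]
After op 9 (swap(1, 3)): offset=0, physical=[A,D,E,h,G,F,b,I,C], logical=[A,D,E,h,G,F,b,I,C]
After op 10 (swap(3, 6)): offset=0, physical=[A,D,E,b,G,F,h,I,C], logical=[A,D,E,b,G,F,h,I,C]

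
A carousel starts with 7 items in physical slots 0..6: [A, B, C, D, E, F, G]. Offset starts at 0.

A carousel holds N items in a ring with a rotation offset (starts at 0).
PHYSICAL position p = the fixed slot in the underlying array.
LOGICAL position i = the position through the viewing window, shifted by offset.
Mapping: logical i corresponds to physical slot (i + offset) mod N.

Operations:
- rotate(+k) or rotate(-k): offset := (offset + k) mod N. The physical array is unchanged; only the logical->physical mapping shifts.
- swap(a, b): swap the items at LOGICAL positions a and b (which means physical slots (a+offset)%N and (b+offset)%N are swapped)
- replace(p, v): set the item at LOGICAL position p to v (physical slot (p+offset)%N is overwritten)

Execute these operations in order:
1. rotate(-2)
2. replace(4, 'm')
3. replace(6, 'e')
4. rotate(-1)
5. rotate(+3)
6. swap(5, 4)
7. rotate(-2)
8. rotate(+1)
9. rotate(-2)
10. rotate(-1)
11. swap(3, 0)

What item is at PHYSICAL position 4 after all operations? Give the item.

Answer: F

Derivation:
After op 1 (rotate(-2)): offset=5, physical=[A,B,C,D,E,F,G], logical=[F,G,A,B,C,D,E]
After op 2 (replace(4, 'm')): offset=5, physical=[A,B,m,D,E,F,G], logical=[F,G,A,B,m,D,E]
After op 3 (replace(6, 'e')): offset=5, physical=[A,B,m,D,e,F,G], logical=[F,G,A,B,m,D,e]
After op 4 (rotate(-1)): offset=4, physical=[A,B,m,D,e,F,G], logical=[e,F,G,A,B,m,D]
After op 5 (rotate(+3)): offset=0, physical=[A,B,m,D,e,F,G], logical=[A,B,m,D,e,F,G]
After op 6 (swap(5, 4)): offset=0, physical=[A,B,m,D,F,e,G], logical=[A,B,m,D,F,e,G]
After op 7 (rotate(-2)): offset=5, physical=[A,B,m,D,F,e,G], logical=[e,G,A,B,m,D,F]
After op 8 (rotate(+1)): offset=6, physical=[A,B,m,D,F,e,G], logical=[G,A,B,m,D,F,e]
After op 9 (rotate(-2)): offset=4, physical=[A,B,m,D,F,e,G], logical=[F,e,G,A,B,m,D]
After op 10 (rotate(-1)): offset=3, physical=[A,B,m,D,F,e,G], logical=[D,F,e,G,A,B,m]
After op 11 (swap(3, 0)): offset=3, physical=[A,B,m,G,F,e,D], logical=[G,F,e,D,A,B,m]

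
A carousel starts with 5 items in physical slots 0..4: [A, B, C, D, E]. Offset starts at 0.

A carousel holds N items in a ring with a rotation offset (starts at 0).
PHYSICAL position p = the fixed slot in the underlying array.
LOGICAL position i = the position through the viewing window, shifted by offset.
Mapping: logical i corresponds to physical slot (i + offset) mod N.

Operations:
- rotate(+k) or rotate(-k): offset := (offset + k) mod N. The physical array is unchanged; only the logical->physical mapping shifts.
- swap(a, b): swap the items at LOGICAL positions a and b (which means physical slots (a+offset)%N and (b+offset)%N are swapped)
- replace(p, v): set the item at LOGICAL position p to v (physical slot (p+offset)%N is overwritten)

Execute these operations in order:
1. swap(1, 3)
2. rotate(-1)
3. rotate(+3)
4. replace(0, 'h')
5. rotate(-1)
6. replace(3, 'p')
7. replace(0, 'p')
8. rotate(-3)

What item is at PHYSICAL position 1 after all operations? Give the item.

After op 1 (swap(1, 3)): offset=0, physical=[A,D,C,B,E], logical=[A,D,C,B,E]
After op 2 (rotate(-1)): offset=4, physical=[A,D,C,B,E], logical=[E,A,D,C,B]
After op 3 (rotate(+3)): offset=2, physical=[A,D,C,B,E], logical=[C,B,E,A,D]
After op 4 (replace(0, 'h')): offset=2, physical=[A,D,h,B,E], logical=[h,B,E,A,D]
After op 5 (rotate(-1)): offset=1, physical=[A,D,h,B,E], logical=[D,h,B,E,A]
After op 6 (replace(3, 'p')): offset=1, physical=[A,D,h,B,p], logical=[D,h,B,p,A]
After op 7 (replace(0, 'p')): offset=1, physical=[A,p,h,B,p], logical=[p,h,B,p,A]
After op 8 (rotate(-3)): offset=3, physical=[A,p,h,B,p], logical=[B,p,A,p,h]

Answer: p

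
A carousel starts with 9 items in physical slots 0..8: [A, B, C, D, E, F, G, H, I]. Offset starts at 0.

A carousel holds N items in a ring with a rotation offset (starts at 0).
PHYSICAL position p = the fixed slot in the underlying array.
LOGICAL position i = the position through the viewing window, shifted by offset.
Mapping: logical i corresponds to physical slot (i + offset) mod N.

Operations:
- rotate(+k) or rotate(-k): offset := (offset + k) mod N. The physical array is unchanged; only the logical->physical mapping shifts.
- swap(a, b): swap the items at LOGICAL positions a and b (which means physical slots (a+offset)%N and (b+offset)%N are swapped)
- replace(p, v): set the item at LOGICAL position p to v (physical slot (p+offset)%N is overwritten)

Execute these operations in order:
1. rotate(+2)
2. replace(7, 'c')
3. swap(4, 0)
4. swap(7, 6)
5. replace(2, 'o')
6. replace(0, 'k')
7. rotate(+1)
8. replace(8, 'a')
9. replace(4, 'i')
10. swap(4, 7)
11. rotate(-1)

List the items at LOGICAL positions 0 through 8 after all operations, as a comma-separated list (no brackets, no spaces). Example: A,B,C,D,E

After op 1 (rotate(+2)): offset=2, physical=[A,B,C,D,E,F,G,H,I], logical=[C,D,E,F,G,H,I,A,B]
After op 2 (replace(7, 'c')): offset=2, physical=[c,B,C,D,E,F,G,H,I], logical=[C,D,E,F,G,H,I,c,B]
After op 3 (swap(4, 0)): offset=2, physical=[c,B,G,D,E,F,C,H,I], logical=[G,D,E,F,C,H,I,c,B]
After op 4 (swap(7, 6)): offset=2, physical=[I,B,G,D,E,F,C,H,c], logical=[G,D,E,F,C,H,c,I,B]
After op 5 (replace(2, 'o')): offset=2, physical=[I,B,G,D,o,F,C,H,c], logical=[G,D,o,F,C,H,c,I,B]
After op 6 (replace(0, 'k')): offset=2, physical=[I,B,k,D,o,F,C,H,c], logical=[k,D,o,F,C,H,c,I,B]
After op 7 (rotate(+1)): offset=3, physical=[I,B,k,D,o,F,C,H,c], logical=[D,o,F,C,H,c,I,B,k]
After op 8 (replace(8, 'a')): offset=3, physical=[I,B,a,D,o,F,C,H,c], logical=[D,o,F,C,H,c,I,B,a]
After op 9 (replace(4, 'i')): offset=3, physical=[I,B,a,D,o,F,C,i,c], logical=[D,o,F,C,i,c,I,B,a]
After op 10 (swap(4, 7)): offset=3, physical=[I,i,a,D,o,F,C,B,c], logical=[D,o,F,C,B,c,I,i,a]
After op 11 (rotate(-1)): offset=2, physical=[I,i,a,D,o,F,C,B,c], logical=[a,D,o,F,C,B,c,I,i]

Answer: a,D,o,F,C,B,c,I,i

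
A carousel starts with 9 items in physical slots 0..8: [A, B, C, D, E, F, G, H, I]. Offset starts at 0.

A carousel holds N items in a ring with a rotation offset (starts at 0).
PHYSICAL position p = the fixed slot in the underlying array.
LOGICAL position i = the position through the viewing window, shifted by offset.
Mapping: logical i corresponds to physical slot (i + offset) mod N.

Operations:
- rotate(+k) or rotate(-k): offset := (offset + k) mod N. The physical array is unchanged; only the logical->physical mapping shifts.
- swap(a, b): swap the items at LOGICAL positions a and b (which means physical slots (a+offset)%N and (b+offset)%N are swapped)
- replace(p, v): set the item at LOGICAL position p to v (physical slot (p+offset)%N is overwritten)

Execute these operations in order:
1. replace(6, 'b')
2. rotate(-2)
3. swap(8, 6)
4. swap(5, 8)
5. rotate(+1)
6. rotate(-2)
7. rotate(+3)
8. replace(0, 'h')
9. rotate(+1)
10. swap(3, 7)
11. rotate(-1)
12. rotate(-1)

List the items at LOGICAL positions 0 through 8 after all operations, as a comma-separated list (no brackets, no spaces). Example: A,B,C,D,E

After op 1 (replace(6, 'b')): offset=0, physical=[A,B,C,D,E,F,b,H,I], logical=[A,B,C,D,E,F,b,H,I]
After op 2 (rotate(-2)): offset=7, physical=[A,B,C,D,E,F,b,H,I], logical=[H,I,A,B,C,D,E,F,b]
After op 3 (swap(8, 6)): offset=7, physical=[A,B,C,D,b,F,E,H,I], logical=[H,I,A,B,C,D,b,F,E]
After op 4 (swap(5, 8)): offset=7, physical=[A,B,C,E,b,F,D,H,I], logical=[H,I,A,B,C,E,b,F,D]
After op 5 (rotate(+1)): offset=8, physical=[A,B,C,E,b,F,D,H,I], logical=[I,A,B,C,E,b,F,D,H]
After op 6 (rotate(-2)): offset=6, physical=[A,B,C,E,b,F,D,H,I], logical=[D,H,I,A,B,C,E,b,F]
After op 7 (rotate(+3)): offset=0, physical=[A,B,C,E,b,F,D,H,I], logical=[A,B,C,E,b,F,D,H,I]
After op 8 (replace(0, 'h')): offset=0, physical=[h,B,C,E,b,F,D,H,I], logical=[h,B,C,E,b,F,D,H,I]
After op 9 (rotate(+1)): offset=1, physical=[h,B,C,E,b,F,D,H,I], logical=[B,C,E,b,F,D,H,I,h]
After op 10 (swap(3, 7)): offset=1, physical=[h,B,C,E,I,F,D,H,b], logical=[B,C,E,I,F,D,H,b,h]
After op 11 (rotate(-1)): offset=0, physical=[h,B,C,E,I,F,D,H,b], logical=[h,B,C,E,I,F,D,H,b]
After op 12 (rotate(-1)): offset=8, physical=[h,B,C,E,I,F,D,H,b], logical=[b,h,B,C,E,I,F,D,H]

Answer: b,h,B,C,E,I,F,D,H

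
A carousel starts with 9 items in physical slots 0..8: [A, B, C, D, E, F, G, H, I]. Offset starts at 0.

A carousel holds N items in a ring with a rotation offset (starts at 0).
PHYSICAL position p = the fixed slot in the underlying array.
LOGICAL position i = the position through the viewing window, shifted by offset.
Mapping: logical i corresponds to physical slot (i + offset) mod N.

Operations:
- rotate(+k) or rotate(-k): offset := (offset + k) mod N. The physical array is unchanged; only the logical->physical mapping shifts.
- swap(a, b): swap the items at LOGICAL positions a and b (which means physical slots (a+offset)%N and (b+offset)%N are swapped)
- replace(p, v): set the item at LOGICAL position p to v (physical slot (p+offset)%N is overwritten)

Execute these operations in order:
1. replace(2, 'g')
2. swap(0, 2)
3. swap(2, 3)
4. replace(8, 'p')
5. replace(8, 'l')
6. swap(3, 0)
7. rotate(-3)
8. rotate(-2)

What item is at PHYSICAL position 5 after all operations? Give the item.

Answer: F

Derivation:
After op 1 (replace(2, 'g')): offset=0, physical=[A,B,g,D,E,F,G,H,I], logical=[A,B,g,D,E,F,G,H,I]
After op 2 (swap(0, 2)): offset=0, physical=[g,B,A,D,E,F,G,H,I], logical=[g,B,A,D,E,F,G,H,I]
After op 3 (swap(2, 3)): offset=0, physical=[g,B,D,A,E,F,G,H,I], logical=[g,B,D,A,E,F,G,H,I]
After op 4 (replace(8, 'p')): offset=0, physical=[g,B,D,A,E,F,G,H,p], logical=[g,B,D,A,E,F,G,H,p]
After op 5 (replace(8, 'l')): offset=0, physical=[g,B,D,A,E,F,G,H,l], logical=[g,B,D,A,E,F,G,H,l]
After op 6 (swap(3, 0)): offset=0, physical=[A,B,D,g,E,F,G,H,l], logical=[A,B,D,g,E,F,G,H,l]
After op 7 (rotate(-3)): offset=6, physical=[A,B,D,g,E,F,G,H,l], logical=[G,H,l,A,B,D,g,E,F]
After op 8 (rotate(-2)): offset=4, physical=[A,B,D,g,E,F,G,H,l], logical=[E,F,G,H,l,A,B,D,g]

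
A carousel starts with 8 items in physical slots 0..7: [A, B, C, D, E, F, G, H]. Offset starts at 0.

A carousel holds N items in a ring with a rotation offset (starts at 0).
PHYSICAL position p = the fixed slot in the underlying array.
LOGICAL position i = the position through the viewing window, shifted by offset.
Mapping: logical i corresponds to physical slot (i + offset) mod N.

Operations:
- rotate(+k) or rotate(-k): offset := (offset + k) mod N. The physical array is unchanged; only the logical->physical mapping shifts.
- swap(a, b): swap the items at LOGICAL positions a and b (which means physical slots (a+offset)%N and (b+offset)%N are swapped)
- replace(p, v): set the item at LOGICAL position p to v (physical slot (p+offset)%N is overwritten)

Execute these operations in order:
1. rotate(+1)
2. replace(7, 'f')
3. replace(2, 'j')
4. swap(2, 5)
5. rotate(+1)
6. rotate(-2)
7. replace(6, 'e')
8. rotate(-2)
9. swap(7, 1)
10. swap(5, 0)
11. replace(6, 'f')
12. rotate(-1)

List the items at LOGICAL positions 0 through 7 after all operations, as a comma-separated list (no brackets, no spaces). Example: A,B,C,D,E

Answer: H,G,F,f,B,C,e,f

Derivation:
After op 1 (rotate(+1)): offset=1, physical=[A,B,C,D,E,F,G,H], logical=[B,C,D,E,F,G,H,A]
After op 2 (replace(7, 'f')): offset=1, physical=[f,B,C,D,E,F,G,H], logical=[B,C,D,E,F,G,H,f]
After op 3 (replace(2, 'j')): offset=1, physical=[f,B,C,j,E,F,G,H], logical=[B,C,j,E,F,G,H,f]
After op 4 (swap(2, 5)): offset=1, physical=[f,B,C,G,E,F,j,H], logical=[B,C,G,E,F,j,H,f]
After op 5 (rotate(+1)): offset=2, physical=[f,B,C,G,E,F,j,H], logical=[C,G,E,F,j,H,f,B]
After op 6 (rotate(-2)): offset=0, physical=[f,B,C,G,E,F,j,H], logical=[f,B,C,G,E,F,j,H]
After op 7 (replace(6, 'e')): offset=0, physical=[f,B,C,G,E,F,e,H], logical=[f,B,C,G,E,F,e,H]
After op 8 (rotate(-2)): offset=6, physical=[f,B,C,G,E,F,e,H], logical=[e,H,f,B,C,G,E,F]
After op 9 (swap(7, 1)): offset=6, physical=[f,B,C,G,E,H,e,F], logical=[e,F,f,B,C,G,E,H]
After op 10 (swap(5, 0)): offset=6, physical=[f,B,C,e,E,H,G,F], logical=[G,F,f,B,C,e,E,H]
After op 11 (replace(6, 'f')): offset=6, physical=[f,B,C,e,f,H,G,F], logical=[G,F,f,B,C,e,f,H]
After op 12 (rotate(-1)): offset=5, physical=[f,B,C,e,f,H,G,F], logical=[H,G,F,f,B,C,e,f]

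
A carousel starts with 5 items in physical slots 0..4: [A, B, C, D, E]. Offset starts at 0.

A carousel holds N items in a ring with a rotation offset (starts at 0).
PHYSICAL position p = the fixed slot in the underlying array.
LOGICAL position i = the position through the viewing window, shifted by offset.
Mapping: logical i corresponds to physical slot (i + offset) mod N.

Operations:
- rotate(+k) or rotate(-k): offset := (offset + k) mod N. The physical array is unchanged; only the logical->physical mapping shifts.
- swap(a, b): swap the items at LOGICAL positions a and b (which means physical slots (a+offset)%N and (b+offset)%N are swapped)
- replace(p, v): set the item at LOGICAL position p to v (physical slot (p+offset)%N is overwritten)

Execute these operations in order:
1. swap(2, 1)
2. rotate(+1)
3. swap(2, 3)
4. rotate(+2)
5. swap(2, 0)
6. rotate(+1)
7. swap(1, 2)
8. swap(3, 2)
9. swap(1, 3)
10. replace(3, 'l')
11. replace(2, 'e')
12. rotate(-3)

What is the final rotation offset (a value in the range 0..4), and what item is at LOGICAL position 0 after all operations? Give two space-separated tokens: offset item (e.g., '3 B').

After op 1 (swap(2, 1)): offset=0, physical=[A,C,B,D,E], logical=[A,C,B,D,E]
After op 2 (rotate(+1)): offset=1, physical=[A,C,B,D,E], logical=[C,B,D,E,A]
After op 3 (swap(2, 3)): offset=1, physical=[A,C,B,E,D], logical=[C,B,E,D,A]
After op 4 (rotate(+2)): offset=3, physical=[A,C,B,E,D], logical=[E,D,A,C,B]
After op 5 (swap(2, 0)): offset=3, physical=[E,C,B,A,D], logical=[A,D,E,C,B]
After op 6 (rotate(+1)): offset=4, physical=[E,C,B,A,D], logical=[D,E,C,B,A]
After op 7 (swap(1, 2)): offset=4, physical=[C,E,B,A,D], logical=[D,C,E,B,A]
After op 8 (swap(3, 2)): offset=4, physical=[C,B,E,A,D], logical=[D,C,B,E,A]
After op 9 (swap(1, 3)): offset=4, physical=[E,B,C,A,D], logical=[D,E,B,C,A]
After op 10 (replace(3, 'l')): offset=4, physical=[E,B,l,A,D], logical=[D,E,B,l,A]
After op 11 (replace(2, 'e')): offset=4, physical=[E,e,l,A,D], logical=[D,E,e,l,A]
After op 12 (rotate(-3)): offset=1, physical=[E,e,l,A,D], logical=[e,l,A,D,E]

Answer: 1 e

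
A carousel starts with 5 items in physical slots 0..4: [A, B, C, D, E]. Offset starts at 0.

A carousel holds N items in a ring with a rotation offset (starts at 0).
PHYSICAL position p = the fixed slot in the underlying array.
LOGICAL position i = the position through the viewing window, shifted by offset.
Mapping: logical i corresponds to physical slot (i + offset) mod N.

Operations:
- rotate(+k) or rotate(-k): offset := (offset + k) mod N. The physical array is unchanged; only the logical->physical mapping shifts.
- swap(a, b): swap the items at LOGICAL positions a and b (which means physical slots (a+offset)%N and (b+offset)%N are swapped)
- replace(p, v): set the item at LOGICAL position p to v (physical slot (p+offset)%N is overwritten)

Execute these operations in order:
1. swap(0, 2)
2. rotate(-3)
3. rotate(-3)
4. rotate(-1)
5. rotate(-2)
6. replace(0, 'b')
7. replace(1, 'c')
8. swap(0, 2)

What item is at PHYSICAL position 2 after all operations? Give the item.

Answer: c

Derivation:
After op 1 (swap(0, 2)): offset=0, physical=[C,B,A,D,E], logical=[C,B,A,D,E]
After op 2 (rotate(-3)): offset=2, physical=[C,B,A,D,E], logical=[A,D,E,C,B]
After op 3 (rotate(-3)): offset=4, physical=[C,B,A,D,E], logical=[E,C,B,A,D]
After op 4 (rotate(-1)): offset=3, physical=[C,B,A,D,E], logical=[D,E,C,B,A]
After op 5 (rotate(-2)): offset=1, physical=[C,B,A,D,E], logical=[B,A,D,E,C]
After op 6 (replace(0, 'b')): offset=1, physical=[C,b,A,D,E], logical=[b,A,D,E,C]
After op 7 (replace(1, 'c')): offset=1, physical=[C,b,c,D,E], logical=[b,c,D,E,C]
After op 8 (swap(0, 2)): offset=1, physical=[C,D,c,b,E], logical=[D,c,b,E,C]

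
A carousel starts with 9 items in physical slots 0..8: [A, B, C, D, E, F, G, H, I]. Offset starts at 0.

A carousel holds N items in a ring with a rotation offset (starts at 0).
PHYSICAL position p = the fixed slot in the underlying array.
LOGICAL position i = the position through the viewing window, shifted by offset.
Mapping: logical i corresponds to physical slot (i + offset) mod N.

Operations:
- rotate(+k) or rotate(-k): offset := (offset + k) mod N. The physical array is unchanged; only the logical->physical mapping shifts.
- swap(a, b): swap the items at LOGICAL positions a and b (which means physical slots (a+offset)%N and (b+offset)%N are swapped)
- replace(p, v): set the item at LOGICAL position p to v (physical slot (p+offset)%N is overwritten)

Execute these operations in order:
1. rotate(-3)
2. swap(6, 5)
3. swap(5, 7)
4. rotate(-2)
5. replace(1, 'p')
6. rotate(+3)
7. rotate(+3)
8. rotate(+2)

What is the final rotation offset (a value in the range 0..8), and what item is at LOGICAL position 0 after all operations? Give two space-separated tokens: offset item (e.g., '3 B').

After op 1 (rotate(-3)): offset=6, physical=[A,B,C,D,E,F,G,H,I], logical=[G,H,I,A,B,C,D,E,F]
After op 2 (swap(6, 5)): offset=6, physical=[A,B,D,C,E,F,G,H,I], logical=[G,H,I,A,B,D,C,E,F]
After op 3 (swap(5, 7)): offset=6, physical=[A,B,E,C,D,F,G,H,I], logical=[G,H,I,A,B,E,C,D,F]
After op 4 (rotate(-2)): offset=4, physical=[A,B,E,C,D,F,G,H,I], logical=[D,F,G,H,I,A,B,E,C]
After op 5 (replace(1, 'p')): offset=4, physical=[A,B,E,C,D,p,G,H,I], logical=[D,p,G,H,I,A,B,E,C]
After op 6 (rotate(+3)): offset=7, physical=[A,B,E,C,D,p,G,H,I], logical=[H,I,A,B,E,C,D,p,G]
After op 7 (rotate(+3)): offset=1, physical=[A,B,E,C,D,p,G,H,I], logical=[B,E,C,D,p,G,H,I,A]
After op 8 (rotate(+2)): offset=3, physical=[A,B,E,C,D,p,G,H,I], logical=[C,D,p,G,H,I,A,B,E]

Answer: 3 C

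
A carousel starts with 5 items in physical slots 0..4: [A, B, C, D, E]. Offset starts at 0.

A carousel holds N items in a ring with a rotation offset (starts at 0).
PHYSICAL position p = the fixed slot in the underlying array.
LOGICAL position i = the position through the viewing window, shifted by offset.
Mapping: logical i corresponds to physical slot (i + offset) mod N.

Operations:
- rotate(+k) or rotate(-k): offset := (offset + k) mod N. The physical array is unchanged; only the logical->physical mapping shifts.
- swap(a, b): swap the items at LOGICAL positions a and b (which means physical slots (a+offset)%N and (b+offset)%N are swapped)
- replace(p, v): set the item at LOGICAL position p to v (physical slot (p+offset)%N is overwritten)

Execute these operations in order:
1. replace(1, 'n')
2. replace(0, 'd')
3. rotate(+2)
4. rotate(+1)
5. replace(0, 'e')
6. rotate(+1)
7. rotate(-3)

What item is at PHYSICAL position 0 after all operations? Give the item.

Answer: d

Derivation:
After op 1 (replace(1, 'n')): offset=0, physical=[A,n,C,D,E], logical=[A,n,C,D,E]
After op 2 (replace(0, 'd')): offset=0, physical=[d,n,C,D,E], logical=[d,n,C,D,E]
After op 3 (rotate(+2)): offset=2, physical=[d,n,C,D,E], logical=[C,D,E,d,n]
After op 4 (rotate(+1)): offset=3, physical=[d,n,C,D,E], logical=[D,E,d,n,C]
After op 5 (replace(0, 'e')): offset=3, physical=[d,n,C,e,E], logical=[e,E,d,n,C]
After op 6 (rotate(+1)): offset=4, physical=[d,n,C,e,E], logical=[E,d,n,C,e]
After op 7 (rotate(-3)): offset=1, physical=[d,n,C,e,E], logical=[n,C,e,E,d]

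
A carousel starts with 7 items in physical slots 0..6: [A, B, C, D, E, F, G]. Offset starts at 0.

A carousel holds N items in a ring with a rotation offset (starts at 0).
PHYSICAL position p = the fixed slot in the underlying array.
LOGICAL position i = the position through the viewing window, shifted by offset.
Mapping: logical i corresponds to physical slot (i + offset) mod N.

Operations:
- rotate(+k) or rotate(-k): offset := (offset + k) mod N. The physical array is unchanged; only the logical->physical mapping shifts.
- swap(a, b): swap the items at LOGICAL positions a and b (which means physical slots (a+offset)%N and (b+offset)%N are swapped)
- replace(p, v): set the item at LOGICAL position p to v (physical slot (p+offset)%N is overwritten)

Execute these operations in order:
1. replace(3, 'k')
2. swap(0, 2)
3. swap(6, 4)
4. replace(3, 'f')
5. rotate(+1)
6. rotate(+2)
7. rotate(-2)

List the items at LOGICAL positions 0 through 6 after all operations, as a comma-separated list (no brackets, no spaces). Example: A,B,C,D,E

After op 1 (replace(3, 'k')): offset=0, physical=[A,B,C,k,E,F,G], logical=[A,B,C,k,E,F,G]
After op 2 (swap(0, 2)): offset=0, physical=[C,B,A,k,E,F,G], logical=[C,B,A,k,E,F,G]
After op 3 (swap(6, 4)): offset=0, physical=[C,B,A,k,G,F,E], logical=[C,B,A,k,G,F,E]
After op 4 (replace(3, 'f')): offset=0, physical=[C,B,A,f,G,F,E], logical=[C,B,A,f,G,F,E]
After op 5 (rotate(+1)): offset=1, physical=[C,B,A,f,G,F,E], logical=[B,A,f,G,F,E,C]
After op 6 (rotate(+2)): offset=3, physical=[C,B,A,f,G,F,E], logical=[f,G,F,E,C,B,A]
After op 7 (rotate(-2)): offset=1, physical=[C,B,A,f,G,F,E], logical=[B,A,f,G,F,E,C]

Answer: B,A,f,G,F,E,C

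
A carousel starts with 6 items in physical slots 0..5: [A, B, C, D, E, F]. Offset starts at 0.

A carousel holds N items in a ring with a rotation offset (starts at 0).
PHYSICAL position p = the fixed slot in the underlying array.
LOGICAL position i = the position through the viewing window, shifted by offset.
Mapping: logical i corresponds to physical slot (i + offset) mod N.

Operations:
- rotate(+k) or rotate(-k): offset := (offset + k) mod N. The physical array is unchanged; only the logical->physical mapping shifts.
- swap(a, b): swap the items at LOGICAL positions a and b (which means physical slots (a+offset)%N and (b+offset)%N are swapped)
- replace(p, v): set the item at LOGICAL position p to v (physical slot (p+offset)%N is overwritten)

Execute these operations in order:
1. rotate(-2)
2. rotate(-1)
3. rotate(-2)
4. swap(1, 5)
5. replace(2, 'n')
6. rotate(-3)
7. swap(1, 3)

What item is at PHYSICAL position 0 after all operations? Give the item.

After op 1 (rotate(-2)): offset=4, physical=[A,B,C,D,E,F], logical=[E,F,A,B,C,D]
After op 2 (rotate(-1)): offset=3, physical=[A,B,C,D,E,F], logical=[D,E,F,A,B,C]
After op 3 (rotate(-2)): offset=1, physical=[A,B,C,D,E,F], logical=[B,C,D,E,F,A]
After op 4 (swap(1, 5)): offset=1, physical=[C,B,A,D,E,F], logical=[B,A,D,E,F,C]
After op 5 (replace(2, 'n')): offset=1, physical=[C,B,A,n,E,F], logical=[B,A,n,E,F,C]
After op 6 (rotate(-3)): offset=4, physical=[C,B,A,n,E,F], logical=[E,F,C,B,A,n]
After op 7 (swap(1, 3)): offset=4, physical=[C,F,A,n,E,B], logical=[E,B,C,F,A,n]

Answer: C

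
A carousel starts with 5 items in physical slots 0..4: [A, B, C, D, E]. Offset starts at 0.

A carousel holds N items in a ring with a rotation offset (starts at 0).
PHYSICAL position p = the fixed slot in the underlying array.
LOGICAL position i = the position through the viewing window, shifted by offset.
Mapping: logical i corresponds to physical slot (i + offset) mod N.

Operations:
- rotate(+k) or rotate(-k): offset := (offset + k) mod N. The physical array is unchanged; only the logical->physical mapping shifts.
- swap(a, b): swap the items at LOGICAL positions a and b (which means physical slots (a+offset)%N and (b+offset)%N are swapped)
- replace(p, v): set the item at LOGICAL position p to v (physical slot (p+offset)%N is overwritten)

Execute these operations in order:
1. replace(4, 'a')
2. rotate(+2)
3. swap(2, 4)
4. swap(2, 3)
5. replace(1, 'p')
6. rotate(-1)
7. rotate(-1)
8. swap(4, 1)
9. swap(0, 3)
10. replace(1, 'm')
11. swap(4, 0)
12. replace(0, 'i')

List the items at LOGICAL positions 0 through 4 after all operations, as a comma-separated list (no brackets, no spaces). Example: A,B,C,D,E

After op 1 (replace(4, 'a')): offset=0, physical=[A,B,C,D,a], logical=[A,B,C,D,a]
After op 2 (rotate(+2)): offset=2, physical=[A,B,C,D,a], logical=[C,D,a,A,B]
After op 3 (swap(2, 4)): offset=2, physical=[A,a,C,D,B], logical=[C,D,B,A,a]
After op 4 (swap(2, 3)): offset=2, physical=[B,a,C,D,A], logical=[C,D,A,B,a]
After op 5 (replace(1, 'p')): offset=2, physical=[B,a,C,p,A], logical=[C,p,A,B,a]
After op 6 (rotate(-1)): offset=1, physical=[B,a,C,p,A], logical=[a,C,p,A,B]
After op 7 (rotate(-1)): offset=0, physical=[B,a,C,p,A], logical=[B,a,C,p,A]
After op 8 (swap(4, 1)): offset=0, physical=[B,A,C,p,a], logical=[B,A,C,p,a]
After op 9 (swap(0, 3)): offset=0, physical=[p,A,C,B,a], logical=[p,A,C,B,a]
After op 10 (replace(1, 'm')): offset=0, physical=[p,m,C,B,a], logical=[p,m,C,B,a]
After op 11 (swap(4, 0)): offset=0, physical=[a,m,C,B,p], logical=[a,m,C,B,p]
After op 12 (replace(0, 'i')): offset=0, physical=[i,m,C,B,p], logical=[i,m,C,B,p]

Answer: i,m,C,B,p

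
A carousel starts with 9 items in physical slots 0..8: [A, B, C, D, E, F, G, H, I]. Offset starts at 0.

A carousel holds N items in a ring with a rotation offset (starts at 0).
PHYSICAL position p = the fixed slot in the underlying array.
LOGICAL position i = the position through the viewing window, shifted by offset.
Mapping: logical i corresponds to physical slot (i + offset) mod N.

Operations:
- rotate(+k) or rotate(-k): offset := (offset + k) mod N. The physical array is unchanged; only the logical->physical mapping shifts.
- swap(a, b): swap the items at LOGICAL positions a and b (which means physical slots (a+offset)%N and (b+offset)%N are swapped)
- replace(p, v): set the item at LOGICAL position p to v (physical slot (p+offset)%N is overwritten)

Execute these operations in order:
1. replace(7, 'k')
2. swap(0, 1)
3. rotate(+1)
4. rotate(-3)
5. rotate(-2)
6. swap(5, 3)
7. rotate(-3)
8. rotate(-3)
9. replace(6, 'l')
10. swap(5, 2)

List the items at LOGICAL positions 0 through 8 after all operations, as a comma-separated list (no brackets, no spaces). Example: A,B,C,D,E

After op 1 (replace(7, 'k')): offset=0, physical=[A,B,C,D,E,F,G,k,I], logical=[A,B,C,D,E,F,G,k,I]
After op 2 (swap(0, 1)): offset=0, physical=[B,A,C,D,E,F,G,k,I], logical=[B,A,C,D,E,F,G,k,I]
After op 3 (rotate(+1)): offset=1, physical=[B,A,C,D,E,F,G,k,I], logical=[A,C,D,E,F,G,k,I,B]
After op 4 (rotate(-3)): offset=7, physical=[B,A,C,D,E,F,G,k,I], logical=[k,I,B,A,C,D,E,F,G]
After op 5 (rotate(-2)): offset=5, physical=[B,A,C,D,E,F,G,k,I], logical=[F,G,k,I,B,A,C,D,E]
After op 6 (swap(5, 3)): offset=5, physical=[B,I,C,D,E,F,G,k,A], logical=[F,G,k,A,B,I,C,D,E]
After op 7 (rotate(-3)): offset=2, physical=[B,I,C,D,E,F,G,k,A], logical=[C,D,E,F,G,k,A,B,I]
After op 8 (rotate(-3)): offset=8, physical=[B,I,C,D,E,F,G,k,A], logical=[A,B,I,C,D,E,F,G,k]
After op 9 (replace(6, 'l')): offset=8, physical=[B,I,C,D,E,l,G,k,A], logical=[A,B,I,C,D,E,l,G,k]
After op 10 (swap(5, 2)): offset=8, physical=[B,E,C,D,I,l,G,k,A], logical=[A,B,E,C,D,I,l,G,k]

Answer: A,B,E,C,D,I,l,G,k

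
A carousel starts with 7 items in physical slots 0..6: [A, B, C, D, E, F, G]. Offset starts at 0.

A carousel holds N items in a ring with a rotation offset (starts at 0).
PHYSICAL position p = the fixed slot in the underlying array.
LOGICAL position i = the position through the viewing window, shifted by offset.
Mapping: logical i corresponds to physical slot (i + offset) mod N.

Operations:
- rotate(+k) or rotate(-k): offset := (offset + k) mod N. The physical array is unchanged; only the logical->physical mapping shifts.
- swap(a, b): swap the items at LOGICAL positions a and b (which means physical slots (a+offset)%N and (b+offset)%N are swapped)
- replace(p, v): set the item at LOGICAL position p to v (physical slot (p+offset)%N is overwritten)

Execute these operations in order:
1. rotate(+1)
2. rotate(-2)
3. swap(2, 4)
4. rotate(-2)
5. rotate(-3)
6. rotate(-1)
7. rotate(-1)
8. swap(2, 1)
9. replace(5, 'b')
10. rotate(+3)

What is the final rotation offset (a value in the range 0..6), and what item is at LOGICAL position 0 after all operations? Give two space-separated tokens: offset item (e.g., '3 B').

Answer: 2 C

Derivation:
After op 1 (rotate(+1)): offset=1, physical=[A,B,C,D,E,F,G], logical=[B,C,D,E,F,G,A]
After op 2 (rotate(-2)): offset=6, physical=[A,B,C,D,E,F,G], logical=[G,A,B,C,D,E,F]
After op 3 (swap(2, 4)): offset=6, physical=[A,D,C,B,E,F,G], logical=[G,A,D,C,B,E,F]
After op 4 (rotate(-2)): offset=4, physical=[A,D,C,B,E,F,G], logical=[E,F,G,A,D,C,B]
After op 5 (rotate(-3)): offset=1, physical=[A,D,C,B,E,F,G], logical=[D,C,B,E,F,G,A]
After op 6 (rotate(-1)): offset=0, physical=[A,D,C,B,E,F,G], logical=[A,D,C,B,E,F,G]
After op 7 (rotate(-1)): offset=6, physical=[A,D,C,B,E,F,G], logical=[G,A,D,C,B,E,F]
After op 8 (swap(2, 1)): offset=6, physical=[D,A,C,B,E,F,G], logical=[G,D,A,C,B,E,F]
After op 9 (replace(5, 'b')): offset=6, physical=[D,A,C,B,b,F,G], logical=[G,D,A,C,B,b,F]
After op 10 (rotate(+3)): offset=2, physical=[D,A,C,B,b,F,G], logical=[C,B,b,F,G,D,A]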